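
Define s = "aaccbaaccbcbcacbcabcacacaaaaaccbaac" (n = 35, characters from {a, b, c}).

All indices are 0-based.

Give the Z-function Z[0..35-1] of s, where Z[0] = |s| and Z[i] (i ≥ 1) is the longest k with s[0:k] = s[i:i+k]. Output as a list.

Z[0]=35
i=1: fresh scan; Z[1]=1 scan→box=[1,2)
i=2: fresh scan; Z[2]=0
i=3: fresh scan; Z[3]=0
i=4: fresh scan; Z[4]=0
i=5: fresh scan; Z[5]=5 scan→box=[5,10)
i=6: min(r-i=4, Z[1]=1)=1; Z[6]=1
i=7: min(r-i=3, Z[2]=0)=0; Z[7]=0
i=8: min(r-i=2, Z[3]=0)=0; Z[8]=0
i=9: min(r-i=1, Z[4]=0)=0; Z[9]=0
i=10: fresh scan; Z[10]=0
i=11: fresh scan; Z[11]=0
i=12: fresh scan; Z[12]=0
i=13: fresh scan; Z[13]=1 scan→box=[13,14)
i=14: fresh scan; Z[14]=0
i=15: fresh scan; Z[15]=0
i=16: fresh scan; Z[16]=0
i=17: fresh scan; Z[17]=1 scan→box=[17,18)
i=18: fresh scan; Z[18]=0
i=19: fresh scan; Z[19]=0
i=20: fresh scan; Z[20]=1 scan→box=[20,21)
i=21: fresh scan; Z[21]=0
i=22: fresh scan; Z[22]=1 scan→box=[22,23)
i=23: fresh scan; Z[23]=0
i=24: fresh scan; Z[24]=2 scan→box=[24,26)
i=25: min(r-i=1, Z[1]=1)=1; Z[25]=2 scan→box=[25,27)
i=26: min(r-i=1, Z[1]=1)=1; Z[26]=2 scan→box=[26,28)
i=27: min(r-i=1, Z[1]=1)=1; Z[27]=8 scan→box=[27,35)
i=28: min(r-i=7, Z[1]=1)=1; Z[28]=1
i=29: min(r-i=6, Z[2]=0)=0; Z[29]=0
i=30: min(r-i=5, Z[3]=0)=0; Z[30]=0
i=31: min(r-i=4, Z[4]=0)=0; Z[31]=0
i=32: min(r-i=3, Z[5]=5)=3; Z[32]=3
i=33: min(r-i=2, Z[6]=1)=1; Z[33]=1
i=34: min(r-i=1, Z[7]=0)=0; Z[34]=0

[35, 1, 0, 0, 0, 5, 1, 0, 0, 0, 0, 0, 0, 1, 0, 0, 0, 1, 0, 0, 1, 0, 1, 0, 2, 2, 2, 8, 1, 0, 0, 0, 3, 1, 0]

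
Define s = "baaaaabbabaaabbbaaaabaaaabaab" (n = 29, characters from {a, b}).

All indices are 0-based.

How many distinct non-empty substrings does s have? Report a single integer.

338

sorted suffixes:
  #0 SA[0]=1  'aaaaabbabaaabbbaaaabaaaabaab'
  #1 SA[1]=16  'aaaabaaaabaab'
  #2 SA[2]=21  'aaaabaab'
  #3 SA[3]=2  'aaaabbabaaabbbaaaabaaaabaab'
  #4 SA[4]=17  'aaabaaaabaab'
  #5 SA[5]=22  'aaabaab'
  #6 SA[6]=3  'aaabbabaaabbbaaaabaaaabaab'
  #7 SA[7]=10  'aaabbbaaaabaaaabaab'
  #8 SA[8]=26  'aab'
  #9 SA[9]=18  'aabaaaabaab'
  #10 SA[10]=23  'aabaab'
  #11 SA[11]=4  'aabbabaaabbbaaaabaaaabaab'
  #12 SA[12]=11  'aabbbaaaabaaaabaab'
  #13 SA[13]=27  'ab'
  #14 SA[14]=19  'abaaaabaab'
  #15 SA[15]=8  'abaaabbbaaaabaaaabaab'
  #16 SA[16]=24  'abaab'
  #17 SA[17]=5  'abbabaaabbbaaaabaaaabaab'
  #18 SA[18]=12  'abbbaaaabaaaabaab'
  #19 SA[19]=28  'b'
  #20 SA[20]=0  'baaaaabbabaaabbbaaaabaaaabaab'
  #21 SA[21]=15  'baaaabaaaabaab'
  #22 SA[22]=20  'baaaabaab'
  #23 SA[23]=9  'baaabbbaaaabaaaabaab'
  #24 SA[24]=25  'baab'
  #25 SA[25]=7  'babaaabbbaaaabaaaabaab'
  #26 SA[26]=14  'bbaaaabaaaabaab'
  #27 SA[27]=6  'bbabaaabbbaaaabaaaabaab'
  #28 SA[28]=13  'bbbaaaabaaaabaab'

SA = [1, 16, 21, 2, 17, 22, 3, 10, 26, 18, 23, 4, 11, 27, 19, 8, 24, 5, 12, 28, 0, 15, 20, 9, 25, 7, 14, 6, 13]
rank  pair      lcp
   1  s[1:],s[16:]  4  'aaaa'
   2  s[16:],s[21:]  7  'aaaabaa'
   3  s[21:],s[2:]  5  'aaaab'
   4  s[2:],s[17:]  3  'aaa'
   5  s[17:],s[22:]  6  'aaabaa'
   6  s[22:],s[3:]  4  'aaab'
   7  s[3:],s[10:]  5  'aaabb'
   8  s[10:],s[26:]  2  'aa'
   9  s[26:],s[18:]  3  'aab'
  10  s[18:],s[23:]  5  'aabaa'
  11  s[23:],s[4:]  3  'aab'
  12  s[4:],s[11:]  4  'aabb'
  13  s[11:],s[27:]  1  'a'
  14  s[27:],s[19:]  2  'ab'
  15  s[19:],s[8:]  5  'abaaa'
  16  s[8:],s[24:]  4  'abaa'
  17  s[24:],s[5:]  2  'ab'
  18  s[5:],s[12:]  3  'abb'
  19  s[12:],s[28:]  0  ''
  20  s[28:],s[0:]  1  'b'
  21  s[0:],s[15:]  5  'baaaa'
  22  s[15:],s[20:]  8  'baaaabaa'
  23  s[20:],s[9:]  4  'baaa'
  24  s[9:],s[25:]  3  'baa'
  25  s[25:],s[7:]  2  'ba'
  26  s[7:],s[14:]  1  'b'
  27  s[14:],s[6:]  3  'bba'
  28  s[6:],s[13:]  2  'bb'

n(n+1)/2 = 29·30/2 = 435
Σ LCP = 0 + 4 + 7 + 5 + 3 + 6 + 4 + 5 + 2 + 3 + 5 + 3 + 4 + 1 + 2 + 5 + 4 + 2 + 3 + 0 + 1 + 5 + 8 + 4 + 3 + 2 + 1 + 3 + 2 = 97
distinct = 435 − 97 = 338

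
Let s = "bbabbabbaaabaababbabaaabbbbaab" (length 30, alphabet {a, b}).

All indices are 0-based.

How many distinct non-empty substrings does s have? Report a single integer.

rank→(start, suffix):
  0 → (8, 'aaabaababbabaaabbbbaab')
  1 → (20, 'aaabbbbaab')
  2 → (27, 'aab')
  3 → (9, 'aabaababbabaaabbbbaab')
  4 → (12, 'aababbabaaabbbbaab')
  5 → (21, 'aabbbbaab')
  6 → (28, 'ab')
  7 → (18, 'abaaabbbbaab')
  8 → (10, 'abaababbabaaabbbbaab')
  9 → (13, 'ababbabaaabbbbaab')
  10 → (5, 'abbaaabaababbabaaabbbbaab')
  11 → (15, 'abbabaaabbbbaab')
  12 → (2, 'abbabbaaabaababbabaaabbbbaab')
  13 → (22, 'abbbbaab')
  14 → (29, 'b')
  15 → (7, 'baaabaababbabaaabbbbaab')
  16 → (19, 'baaabbbbaab')
  17 → (26, 'baab')
  18 → (11, 'baababbabaaabbbbaab')
  19 → (17, 'babaaabbbbaab')
  20 → (4, 'babbaaabaababbabaaabbbbaab')
  21 → (14, 'babbabaaabbbbaab')
  22 → (1, 'babbabbaaabaababbabaaabbbbaab')
  23 → (6, 'bbaaabaababbabaaabbbbaab')
  24 → (25, 'bbaab')
  25 → (16, 'bbabaaabbbbaab')
  26 → (3, 'bbabbaaabaababbabaaabbbbaab')
  27 → (0, 'bbabbabbaaabaababbabaaabbbbaab')
  28 → (24, 'bbbaab')
  29 → (23, 'bbbbaab')

SA = [8, 20, 27, 9, 12, 21, 28, 18, 10, 13, 5, 15, 2, 22, 29, 7, 19, 26, 11, 17, 4, 14, 1, 6, 25, 16, 3, 0, 24, 23]
[i] adj suffixes → lcp
  [1] 8/20 → 4 ('aaab')
  [2] 20/27 → 2 ('aa')
  [3] 27/9 → 3 ('aab')
  [4] 9/12 → 4 ('aaba')
  [5] 12/21 → 3 ('aab')
  [6] 21/28 → 1 ('a')
  [7] 28/18 → 2 ('ab')
  [8] 18/10 → 4 ('abaa')
  [9] 10/13 → 3 ('aba')
  [10] 13/5 → 2 ('ab')
  [11] 5/15 → 4 ('abba')
  [12] 15/2 → 5 ('abbab')
  [13] 2/22 → 3 ('abb')
  [14] 22/29 → 0 ('')
  [15] 29/7 → 1 ('b')
  [16] 7/19 → 5 ('baaab')
  [17] 19/26 → 3 ('baa')
  [18] 26/11 → 4 ('baab')
  [19] 11/17 → 2 ('ba')
  [20] 17/4 → 3 ('bab')
  [21] 4/14 → 5 ('babba')
  [22] 14/1 → 6 ('babbab')
  [23] 1/6 → 1 ('b')
  [24] 6/25 → 4 ('bbaa')
  [25] 25/16 → 3 ('bba')
  [26] 16/3 → 4 ('bbab')
  [27] 3/0 → 6 ('bbabba')
  [28] 0/24 → 2 ('bb')
  [29] 24/23 → 3 ('bbb')

n(n+1)/2 = 30·31/2 = 465
Σ LCP = 0 + 4 + 2 + 3 + 4 + 3 + 1 + 2 + 4 + 3 + 2 + 4 + 5 + 3 + 0 + 1 + 5 + 3 + 4 + 2 + 3 + 5 + 6 + 1 + 4 + 3 + 4 + 6 + 2 + 3 = 92
distinct = 465 − 92 = 373

373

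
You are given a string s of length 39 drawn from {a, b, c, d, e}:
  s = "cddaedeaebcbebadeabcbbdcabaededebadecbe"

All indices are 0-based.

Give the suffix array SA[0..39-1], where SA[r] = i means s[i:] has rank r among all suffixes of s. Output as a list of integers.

rank→(start, suffix):
  0 → (24, 'abaededebadecbe')
  1 → (17, 'abcbbdcabaededebadecbe')
  2 → (14, 'adeabcbbdcabaededebadecbe')
  3 → (33, 'adecbe')
  4 → (7, 'aebcbebadeabcbbdcabaededebadecbe')
  5 → (3, 'aedeaebcbebadeabcbbdcabaededebadecbe')
  6 → (26, 'aededebadecbe')
  7 → (13, 'badeabcbbdcabaededebadecbe')
  8 → (32, 'badecbe')
  9 → (25, 'baededebadecbe')
  10 → (20, 'bbdcabaededebadecbe')
  11 → (18, 'bcbbdcabaededebadecbe')
  12 → (9, 'bcbebadeabcbbdcabaededebadecbe')
  13 → (21, 'bdcabaededebadecbe')
  14 → (37, 'be')
  15 → (11, 'bebadeabcbbdcabaededebadecbe')
  16 → (23, 'cabaededebadecbe')
  17 → (19, 'cbbdcabaededebadecbe')
  18 → (36, 'cbe')
  19 → (10, 'cbebadeabcbbdcabaededebadecbe')
  20 → (0, 'cddaedeaebcbebadeabcbbdcabaededebadecbe')
  21 → (2, 'daedeaebcbebadeabcbbdcabaededebadecbe')
  22 → (22, 'dcabaededebadecbe')
  23 → (1, 'ddaedeaebcbebadeabcbbdcabaededebadecbe')
  24 → (15, 'deabcbbdcabaededebadecbe')
  25 → (5, 'deaebcbebadeabcbbdcabaededebadecbe')
  26 → (30, 'debadecbe')
  27 → (34, 'decbe')
  28 → (28, 'dedebadecbe')
  29 → (38, 'e')
  30 → (16, 'eabcbbdcabaededebadecbe')
  31 → (6, 'eaebcbebadeabcbbdcabaededebadecbe')
  32 → (12, 'ebadeabcbbdcabaededebadecbe')
  33 → (31, 'ebadecbe')
  34 → (8, 'ebcbebadeabcbbdcabaededebadecbe')
  35 → (35, 'ecbe')
  36 → (4, 'edeaebcbebadeabcbbdcabaededebadecbe')
  37 → (29, 'edebadecbe')
  38 → (27, 'ededebadecbe')

[24, 17, 14, 33, 7, 3, 26, 13, 32, 25, 20, 18, 9, 21, 37, 11, 23, 19, 36, 10, 0, 2, 22, 1, 15, 5, 30, 34, 28, 38, 16, 6, 12, 31, 8, 35, 4, 29, 27]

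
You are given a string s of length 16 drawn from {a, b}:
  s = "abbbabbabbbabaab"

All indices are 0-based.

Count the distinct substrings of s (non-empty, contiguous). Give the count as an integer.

rank | idx | suffix
   0 |  13 | aab
   1 |  14 | ab
   2 |  11 | abaab
   3 |   4 | abbabbbabaab
   4 |   7 | abbbabaab
   5 |   0 | abbbabbabbbabaab
   6 |  15 | b
   7 |  12 | baab
   8 |  10 | babaab
   9 |   3 | babbabbbabaab
  10 |   6 | babbbabaab
  11 |   9 | bbabaab
  12 |   2 | bbabbabbbabaab
  13 |   5 | bbabbbabaab
  14 |   8 | bbbabaab
  15 |   1 | bbbabbabbbabaab

SA = [13, 14, 11, 4, 7, 0, 15, 12, 10, 3, 6, 9, 2, 5, 8, 1]
rank  pair      lcp
   1  s[13:],s[14:]  1  'a'
   2  s[14:],s[11:]  2  'ab'
   3  s[11:],s[4:]  2  'ab'
   4  s[4:],s[7:]  3  'abb'
   5  s[7:],s[0:]  6  'abbbab'
   6  s[0:],s[15:]  0  ''
   7  s[15:],s[12:]  1  'b'
   8  s[12:],s[10:]  2  'ba'
   9  s[10:],s[3:]  3  'bab'
  10  s[3:],s[6:]  4  'babb'
  11  s[6:],s[9:]  1  'b'
  12  s[9:],s[2:]  4  'bbab'
  13  s[2:],s[5:]  5  'bbabb'
  14  s[5:],s[8:]  2  'bb'
  15  s[8:],s[1:]  5  'bbbab'

n(n+1)/2 = 16·17/2 = 136
Σ LCP = 0 + 1 + 2 + 2 + 3 + 6 + 0 + 1 + 2 + 3 + 4 + 1 + 4 + 5 + 2 + 5 = 41
distinct = 136 − 41 = 95

95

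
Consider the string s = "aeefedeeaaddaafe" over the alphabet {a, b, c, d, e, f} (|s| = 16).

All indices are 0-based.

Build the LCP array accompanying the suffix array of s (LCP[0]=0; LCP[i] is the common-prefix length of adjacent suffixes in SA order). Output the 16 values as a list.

rank→(start, suffix):
  0 → (8, 'aaddaafe')
  1 → (12, 'aafe')
  2 → (9, 'addaafe')
  3 → (0, 'aeefedeeaaddaafe')
  4 → (13, 'afe')
  5 → (11, 'daafe')
  6 → (10, 'ddaafe')
  7 → (5, 'deeaaddaafe')
  8 → (15, 'e')
  9 → (7, 'eaaddaafe')
  10 → (4, 'edeeaaddaafe')
  11 → (6, 'eeaaddaafe')
  12 → (1, 'eefedeeaaddaafe')
  13 → (2, 'efedeeaaddaafe')
  14 → (14, 'fe')
  15 → (3, 'fedeeaaddaafe')

SA = [8, 12, 9, 0, 13, 11, 10, 5, 15, 7, 4, 6, 1, 2, 14, 3]
rank  pair      lcp
   1  s[8:],s[12:]  2  'aa'
   2  s[12:],s[9:]  1  'a'
   3  s[9:],s[0:]  1  'a'
   4  s[0:],s[13:]  1  'a'
   5  s[13:],s[11:]  0  ''
   6  s[11:],s[10:]  1  'd'
   7  s[10:],s[5:]  1  'd'
   8  s[5:],s[15:]  0  ''
   9  s[15:],s[7:]  1  'e'
  10  s[7:],s[4:]  1  'e'
  11  s[4:],s[6:]  1  'e'
  12  s[6:],s[1:]  2  'ee'
  13  s[1:],s[2:]  1  'e'
  14  s[2:],s[14:]  0  ''
  15  s[14:],s[3:]  2  'fe'

[0, 2, 1, 1, 1, 0, 1, 1, 0, 1, 1, 1, 2, 1, 0, 2]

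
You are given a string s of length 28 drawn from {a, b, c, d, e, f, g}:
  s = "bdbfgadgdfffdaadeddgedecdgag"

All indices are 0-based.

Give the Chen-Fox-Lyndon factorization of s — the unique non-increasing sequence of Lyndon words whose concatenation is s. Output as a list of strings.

emit factor 1: 'bdbfg' (i=0, period=5)
emit factor 2: 'adgdfffd' (i=5, period=8)
emit factor 3: 'aadeddgedecdgag' (i=13, period=15)

["bdbfg", "adgdfffd", "aadeddgedecdgag"]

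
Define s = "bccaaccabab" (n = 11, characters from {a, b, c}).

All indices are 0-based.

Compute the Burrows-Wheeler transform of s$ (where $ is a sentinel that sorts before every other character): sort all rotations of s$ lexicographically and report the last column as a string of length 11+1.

bcbcaaa$ccba

rank  rotation      last
    0  $bccaaccabab  b
    1  aaccabab$bcc  c
    2  ab$bccaaccab  b
    3  abab$bccaacc  c
    4  accabab$bcca  a
    5  b$bccaaccaba  a
    6  bab$bccaacca  a
    7  bccaaccabab$  $
    8  caaccabab$bc  c
    9  cabab$bccaac  c
   10  ccaaccabab$b  b
   11  ccabab$bccaa  a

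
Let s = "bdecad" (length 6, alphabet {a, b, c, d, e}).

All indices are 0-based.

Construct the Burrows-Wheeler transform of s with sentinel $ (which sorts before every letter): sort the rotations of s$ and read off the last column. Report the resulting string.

dc$eabd

rank  rotation last
    0  $bdecad  d
    1  ad$bdec  c
    2  bdecad$  $
    3  cad$bde  e
    4  d$bdeca  a
    5  decad$b  b
    6  ecad$bd  d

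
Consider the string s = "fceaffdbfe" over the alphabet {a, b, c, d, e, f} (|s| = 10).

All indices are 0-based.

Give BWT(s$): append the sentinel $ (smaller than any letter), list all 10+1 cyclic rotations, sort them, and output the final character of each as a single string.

rank  rotation     last
    0  $fceaffdbfe  e
    1  affdbfe$fce  e
    2  bfe$fceaffd  d
    3  ceaffdbfe$f  f
    4  dbfe$fceaff  f
    5  e$fceaffdbf  f
    6  eaffdbfe$fc  c
    7  fceaffdbfe$  $
    8  fdbfe$fceaf  f
    9  fe$fceaffdb  b
   10  ffdbfe$fcea  a

eedfffc$fba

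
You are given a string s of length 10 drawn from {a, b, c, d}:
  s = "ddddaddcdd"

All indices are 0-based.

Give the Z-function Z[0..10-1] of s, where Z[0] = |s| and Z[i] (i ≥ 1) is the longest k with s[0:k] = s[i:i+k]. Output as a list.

Z[0]=10
i=1: i≥r, start 0; Z[1]=3 extend→box=[1,4)
i=2: min(r-i=2, Z[1]=3)=2; Z[2]=2
i=3: min(r-i=1, Z[2]=2)=1; Z[3]=1
i=4: i≥r, start 0; Z[4]=0
i=5: i≥r, start 0; Z[5]=2 extend→box=[5,7)
i=6: min(r-i=1, Z[1]=3)=1; Z[6]=1
i=7: i≥r, start 0; Z[7]=0
i=8: i≥r, start 0; Z[8]=2 extend→box=[8,10)
i=9: min(r-i=1, Z[1]=3)=1; Z[9]=1

[10, 3, 2, 1, 0, 2, 1, 0, 2, 1]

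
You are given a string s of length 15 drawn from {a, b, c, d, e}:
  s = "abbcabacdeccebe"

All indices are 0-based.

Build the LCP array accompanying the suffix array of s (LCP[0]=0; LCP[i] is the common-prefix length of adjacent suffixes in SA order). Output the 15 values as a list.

[0, 2, 1, 0, 1, 1, 1, 0, 1, 1, 1, 0, 0, 1, 1]

rank | idx | suffix
   0 |   4 | abacdeccebe
   1 |   0 | abbcabacdeccebe
   2 |   6 | acdeccebe
   3 |   5 | bacdeccebe
   4 |   1 | bbcabacdeccebe
   5 |   2 | bcabacdeccebe
   6 |  13 | be
   7 |   3 | cabacdeccebe
   8 |  10 | ccebe
   9 |   7 | cdeccebe
  10 |  11 | cebe
  11 |   8 | deccebe
  12 |  14 | e
  13 |  12 | ebe
  14 |   9 | eccebe

SA = [4, 0, 6, 5, 1, 2, 13, 3, 10, 7, 11, 8, 14, 12, 9]
i: (SA[i-1],SA[i]) lcp shared
  1: (4,0) 2 'ab'
  2: (0,6) 1 'a'
  3: (6,5) 0 ''
  4: (5,1) 1 'b'
  5: (1,2) 1 'b'
  6: (2,13) 1 'b'
  7: (13,3) 0 ''
  8: (3,10) 1 'c'
  9: (10,7) 1 'c'
  10: (7,11) 1 'c'
  11: (11,8) 0 ''
  12: (8,14) 0 ''
  13: (14,12) 1 'e'
  14: (12,9) 1 'e'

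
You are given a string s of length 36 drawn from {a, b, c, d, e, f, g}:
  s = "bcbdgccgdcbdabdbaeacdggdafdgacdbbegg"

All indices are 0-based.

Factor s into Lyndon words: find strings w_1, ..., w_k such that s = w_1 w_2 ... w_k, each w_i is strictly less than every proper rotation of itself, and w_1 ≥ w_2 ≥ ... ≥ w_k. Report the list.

emit factor 1: 'bcbdgccgdcbd' (i=0, period=12)
emit factor 2: 'abdbaeacdggdafdgacdbbegg' (i=12, period=24)

["bcbdgccgdcbd", "abdbaeacdggdafdgacdbbegg"]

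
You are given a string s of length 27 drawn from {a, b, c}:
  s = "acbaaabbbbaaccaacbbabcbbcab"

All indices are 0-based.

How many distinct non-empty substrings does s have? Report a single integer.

rank→(start, suffix):
  0 → (3, 'aaabbbbaaccaacbbabcbbcab')
  1 → (4, 'aabbbbaaccaacbbabcbbcab')
  2 → (14, 'aacbbabcbbcab')
  3 → (10, 'aaccaacbbabcbbcab')
  4 → (25, 'ab')
  5 → (5, 'abbbbaaccaacbbabcbbcab')
  6 → (19, 'abcbbcab')
  7 → (0, 'acbaaabbbbaaccaacbbabcbbcab')
  8 → (15, 'acbbabcbbcab')
  9 → (11, 'accaacbbabcbbcab')
  10 → (26, 'b')
  11 → (2, 'baaabbbbaaccaacbbabcbbcab')
  12 → (9, 'baaccaacbbabcbbcab')
  13 → (18, 'babcbbcab')
  14 → (8, 'bbaaccaacbbabcbbcab')
  15 → (17, 'bbabcbbcab')
  16 → (7, 'bbbaaccaacbbabcbbcab')
  17 → (6, 'bbbbaaccaacbbabcbbcab')
  18 → (22, 'bbcab')
  19 → (23, 'bcab')
  20 → (20, 'bcbbcab')
  21 → (13, 'caacbbabcbbcab')
  22 → (24, 'cab')
  23 → (1, 'cbaaabbbbaaccaacbbabcbbcab')
  24 → (16, 'cbbabcbbcab')
  25 → (21, 'cbbcab')
  26 → (12, 'ccaacbbabcbbcab')

SA = [3, 4, 14, 10, 25, 5, 19, 0, 15, 11, 26, 2, 9, 18, 8, 17, 7, 6, 22, 23, 20, 13, 24, 1, 16, 21, 12]
[i] adj suffixes → lcp
  [1] 3/4 → 2 ('aa')
  [2] 4/14 → 2 ('aa')
  [3] 14/10 → 3 ('aac')
  [4] 10/25 → 1 ('a')
  [5] 25/5 → 2 ('ab')
  [6] 5/19 → 2 ('ab')
  [7] 19/0 → 1 ('a')
  [8] 0/15 → 3 ('acb')
  [9] 15/11 → 2 ('ac')
  [10] 11/26 → 0 ('')
  [11] 26/2 → 1 ('b')
  [12] 2/9 → 3 ('baa')
  [13] 9/18 → 2 ('ba')
  [14] 18/8 → 1 ('b')
  [15] 8/17 → 3 ('bba')
  [16] 17/7 → 2 ('bb')
  [17] 7/6 → 3 ('bbb')
  [18] 6/22 → 2 ('bb')
  [19] 22/23 → 1 ('b')
  [20] 23/20 → 2 ('bc')
  [21] 20/13 → 0 ('')
  [22] 13/24 → 2 ('ca')
  [23] 24/1 → 1 ('c')
  [24] 1/16 → 2 ('cb')
  [25] 16/21 → 3 ('cbb')
  [26] 21/12 → 1 ('c')

n(n+1)/2 = 27·28/2 = 378
Σ LCP = 0 + 2 + 2 + 3 + 1 + 2 + 2 + 1 + 3 + 2 + 0 + 1 + 3 + 2 + 1 + 3 + 2 + 3 + 2 + 1 + 2 + 0 + 2 + 1 + 2 + 3 + 1 = 47
distinct = 378 − 47 = 331

331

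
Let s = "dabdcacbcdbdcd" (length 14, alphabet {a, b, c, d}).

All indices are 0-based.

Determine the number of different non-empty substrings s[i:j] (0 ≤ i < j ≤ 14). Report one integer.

sorted suffixes:
  #0 SA[0]=1  'abdcacbcdbdcd'
  #1 SA[1]=5  'acbcdbdcd'
  #2 SA[2]=7  'bcdbdcd'
  #3 SA[3]=2  'bdcacbcdbdcd'
  #4 SA[4]=10  'bdcd'
  #5 SA[5]=4  'cacbcdbdcd'
  #6 SA[6]=6  'cbcdbdcd'
  #7 SA[7]=12  'cd'
  #8 SA[8]=8  'cdbdcd'
  #9 SA[9]=13  'd'
  #10 SA[10]=0  'dabdcacbcdbdcd'
  #11 SA[11]=9  'dbdcd'
  #12 SA[12]=3  'dcacbcdbdcd'
  #13 SA[13]=11  'dcd'

SA = [1, 5, 7, 2, 10, 4, 6, 12, 8, 13, 0, 9, 3, 11]
[i] adj suffixes → lcp
  [1] 1/5 → 1 ('a')
  [2] 5/7 → 0 ('')
  [3] 7/2 → 1 ('b')
  [4] 2/10 → 3 ('bdc')
  [5] 10/4 → 0 ('')
  [6] 4/6 → 1 ('c')
  [7] 6/12 → 1 ('c')
  [8] 12/8 → 2 ('cd')
  [9] 8/13 → 0 ('')
  [10] 13/0 → 1 ('d')
  [11] 0/9 → 1 ('d')
  [12] 9/3 → 1 ('d')
  [13] 3/11 → 2 ('dc')

n(n+1)/2 = 14·15/2 = 105
Σ LCP = 0 + 1 + 0 + 1 + 3 + 0 + 1 + 1 + 2 + 0 + 1 + 1 + 1 + 2 = 14
distinct = 105 − 14 = 91

91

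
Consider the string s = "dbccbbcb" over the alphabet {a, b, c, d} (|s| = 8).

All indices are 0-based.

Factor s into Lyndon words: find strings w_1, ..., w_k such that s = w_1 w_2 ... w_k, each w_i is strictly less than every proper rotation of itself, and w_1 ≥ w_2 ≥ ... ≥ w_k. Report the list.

["d", "bcc", "bbc", "b"]

emit factor 1: 'd' (i=0, period=1)
emit factor 2: 'bcc' (i=1, period=3)
emit factor 3: 'bbc' (i=4, period=3)
emit factor 4: 'b' (i=7, period=1)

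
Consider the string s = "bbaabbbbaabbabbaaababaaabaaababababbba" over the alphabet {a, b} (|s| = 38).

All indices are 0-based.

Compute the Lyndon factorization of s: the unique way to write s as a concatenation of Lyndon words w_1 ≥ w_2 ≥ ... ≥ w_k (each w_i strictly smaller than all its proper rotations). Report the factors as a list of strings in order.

emit factor 1: 'b' (i=0, period=1)
emit factor 2: 'b' (i=1, period=1)
emit factor 3: 'aabbbb' (i=2, period=6)
emit factor 4: 'aabbabb' (i=8, period=7)
emit factor 5: 'aaabab' (i=15, period=6)
emit factor 6: 'aaabaaababababbb' (i=21, period=16)
emit factor 7: 'a' (i=37, period=1)

["b", "b", "aabbbb", "aabbabb", "aaabab", "aaabaaababababbb", "a"]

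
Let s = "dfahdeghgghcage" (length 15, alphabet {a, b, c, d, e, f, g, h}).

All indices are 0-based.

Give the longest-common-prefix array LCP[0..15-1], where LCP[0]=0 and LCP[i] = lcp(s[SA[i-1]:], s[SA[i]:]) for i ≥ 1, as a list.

rank | idx | suffix
   0 |  12 | age
   1 |   2 | ahdeghgghcage
   2 |  11 | cage
   3 |   4 | deghgghcage
   4 |   0 | dfahdeghgghcage
   5 |  14 | e
   6 |   5 | eghgghcage
   7 |   1 | fahdeghgghcage
   8 |  13 | ge
   9 |   8 | gghcage
  10 |   9 | ghcage
  11 |   6 | ghgghcage
  12 |  10 | hcage
  13 |   3 | hdeghgghcage
  14 |   7 | hgghcage

SA = [12, 2, 11, 4, 0, 14, 5, 1, 13, 8, 9, 6, 10, 3, 7]
[i] adj suffixes → lcp
  [1] 12/2 → 1 ('a')
  [2] 2/11 → 0 ('')
  [3] 11/4 → 0 ('')
  [4] 4/0 → 1 ('d')
  [5] 0/14 → 0 ('')
  [6] 14/5 → 1 ('e')
  [7] 5/1 → 0 ('')
  [8] 1/13 → 0 ('')
  [9] 13/8 → 1 ('g')
  [10] 8/9 → 1 ('g')
  [11] 9/6 → 2 ('gh')
  [12] 6/10 → 0 ('')
  [13] 10/3 → 1 ('h')
  [14] 3/7 → 1 ('h')

[0, 1, 0, 0, 1, 0, 1, 0, 0, 1, 1, 2, 0, 1, 1]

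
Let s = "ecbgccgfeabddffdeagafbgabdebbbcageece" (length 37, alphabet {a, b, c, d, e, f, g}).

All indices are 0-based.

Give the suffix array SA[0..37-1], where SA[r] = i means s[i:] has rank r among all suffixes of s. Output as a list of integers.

sorted suffixes:
  #0 SA[0]=9  'abddffdeagafbgabdebbbcageece'
  #1 SA[1]=23  'abdebbbcageece'
  #2 SA[2]=19  'afbgabdebbbcageece'
  #3 SA[3]=17  'agafbgabdebbbcageece'
  #4 SA[4]=31  'ageece'
  #5 SA[5]=27  'bbbcageece'
  #6 SA[6]=28  'bbcageece'
  #7 SA[7]=29  'bcageece'
  #8 SA[8]=10  'bddffdeagafbgabdebbbcageece'
  #9 SA[9]=24  'bdebbbcageece'
  #10 SA[10]=21  'bgabdebbbcageece'
  #11 SA[11]=2  'bgccgfeabddffdeagafbgabdebbbcageece'
  #12 SA[12]=30  'cageece'
  #13 SA[13]=1  'cbgccgfeabddffdeagafbgabdebbbcageece'
  #14 SA[14]=4  'ccgfeabddffdeagafbgabdebbbcageece'
  #15 SA[15]=35  'ce'
  #16 SA[16]=5  'cgfeabddffdeagafbgabdebbbcageece'
  #17 SA[17]=11  'ddffdeagafbgabdebbbcageece'
  #18 SA[18]=15  'deagafbgabdebbbcageece'
  #19 SA[19]=25  'debbbcageece'
  #20 SA[20]=12  'dffdeagafbgabdebbbcageece'
  #21 SA[21]=36  'e'
  #22 SA[22]=8  'eabddffdeagafbgabdebbbcageece'
  #23 SA[23]=16  'eagafbgabdebbbcageece'
  #24 SA[24]=26  'ebbbcageece'
  #25 SA[25]=0  'ecbgccgfeabddffdeagafbgabdebbbcageece'
  #26 SA[26]=34  'ece'
  #27 SA[27]=33  'eece'
  #28 SA[28]=20  'fbgabdebbbcageece'
  #29 SA[29]=14  'fdeagafbgabdebbbcageece'
  #30 SA[30]=7  'feabddffdeagafbgabdebbbcageece'
  #31 SA[31]=13  'ffdeagafbgabdebbbcageece'
  #32 SA[32]=22  'gabdebbbcageece'
  #33 SA[33]=18  'gafbgabdebbbcageece'
  #34 SA[34]=3  'gccgfeabddffdeagafbgabdebbbcageece'
  #35 SA[35]=32  'geece'
  #36 SA[36]=6  'gfeabddffdeagafbgabdebbbcageece'

[9, 23, 19, 17, 31, 27, 28, 29, 10, 24, 21, 2, 30, 1, 4, 35, 5, 11, 15, 25, 12, 36, 8, 16, 26, 0, 34, 33, 20, 14, 7, 13, 22, 18, 3, 32, 6]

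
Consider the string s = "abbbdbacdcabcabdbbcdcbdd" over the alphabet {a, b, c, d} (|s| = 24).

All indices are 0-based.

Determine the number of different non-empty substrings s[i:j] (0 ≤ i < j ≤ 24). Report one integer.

266

rank→(start, suffix):
  0 → (0, 'abbbdbacdcabcabdbbcdcbdd')
  1 → (10, 'abcabdbbcdcbdd')
  2 → (13, 'abdbbcdcbdd')
  3 → (6, 'acdcabcabdbbcdcbdd')
  4 → (5, 'bacdcabcabdbbcdcbdd')
  5 → (1, 'bbbdbacdcabcabdbbcdcbdd')
  6 → (16, 'bbcdcbdd')
  7 → (2, 'bbdbacdcabcabdbbcdcbdd')
  8 → (11, 'bcabdbbcdcbdd')
  9 → (17, 'bcdcbdd')
  10 → (3, 'bdbacdcabcabdbbcdcbdd')
  11 → (14, 'bdbbcdcbdd')
  12 → (21, 'bdd')
  13 → (9, 'cabcabdbbcdcbdd')
  14 → (12, 'cabdbbcdcbdd')
  15 → (20, 'cbdd')
  16 → (7, 'cdcabcabdbbcdcbdd')
  17 → (18, 'cdcbdd')
  18 → (23, 'd')
  19 → (4, 'dbacdcabcabdbbcdcbdd')
  20 → (15, 'dbbcdcbdd')
  21 → (8, 'dcabcabdbbcdcbdd')
  22 → (19, 'dcbdd')
  23 → (22, 'dd')

SA = [0, 10, 13, 6, 5, 1, 16, 2, 11, 17, 3, 14, 21, 9, 12, 20, 7, 18, 23, 4, 15, 8, 19, 22]
rank  pair      lcp
   1  s[0:],s[10:]  2  'ab'
   2  s[10:],s[13:]  2  'ab'
   3  s[13:],s[6:]  1  'a'
   4  s[6:],s[5:]  0  ''
   5  s[5:],s[1:]  1  'b'
   6  s[1:],s[16:]  2  'bb'
   7  s[16:],s[2:]  2  'bb'
   8  s[2:],s[11:]  1  'b'
   9  s[11:],s[17:]  2  'bc'
  10  s[17:],s[3:]  1  'b'
  11  s[3:],s[14:]  3  'bdb'
  12  s[14:],s[21:]  2  'bd'
  13  s[21:],s[9:]  0  ''
  14  s[9:],s[12:]  3  'cab'
  15  s[12:],s[20:]  1  'c'
  16  s[20:],s[7:]  1  'c'
  17  s[7:],s[18:]  3  'cdc'
  18  s[18:],s[23:]  0  ''
  19  s[23:],s[4:]  1  'd'
  20  s[4:],s[15:]  2  'db'
  21  s[15:],s[8:]  1  'd'
  22  s[8:],s[19:]  2  'dc'
  23  s[19:],s[22:]  1  'd'

n(n+1)/2 = 24·25/2 = 300
Σ LCP = 0 + 2 + 2 + 1 + 0 + 1 + 2 + 2 + 1 + 2 + 1 + 3 + 2 + 0 + 3 + 1 + 1 + 3 + 0 + 1 + 2 + 1 + 2 + 1 = 34
distinct = 300 − 34 = 266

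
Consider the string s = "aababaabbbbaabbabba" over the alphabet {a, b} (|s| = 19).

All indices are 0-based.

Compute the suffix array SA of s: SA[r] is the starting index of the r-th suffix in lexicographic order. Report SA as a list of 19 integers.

sorted suffixes:
  #0 SA[0]=18  'a'
  #1 SA[1]=0  'aababaabbbbaabbabba'
  #2 SA[2]=11  'aabbabba'
  #3 SA[3]=5  'aabbbbaabbabba'
  #4 SA[4]=3  'abaabbbbaabbabba'
  #5 SA[5]=1  'ababaabbbbaabbabba'
  #6 SA[6]=15  'abba'
  #7 SA[7]=12  'abbabba'
  #8 SA[8]=6  'abbbbaabbabba'
  #9 SA[9]=17  'ba'
  #10 SA[10]=10  'baabbabba'
  #11 SA[11]=4  'baabbbbaabbabba'
  #12 SA[12]=2  'babaabbbbaabbabba'
  #13 SA[13]=14  'babba'
  #14 SA[14]=16  'bba'
  #15 SA[15]=9  'bbaabbabba'
  #16 SA[16]=13  'bbabba'
  #17 SA[17]=8  'bbbaabbabba'
  #18 SA[18]=7  'bbbbaabbabba'

[18, 0, 11, 5, 3, 1, 15, 12, 6, 17, 10, 4, 2, 14, 16, 9, 13, 8, 7]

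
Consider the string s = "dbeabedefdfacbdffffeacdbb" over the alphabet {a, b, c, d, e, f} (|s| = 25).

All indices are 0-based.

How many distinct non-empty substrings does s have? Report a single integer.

rank | idx | suffix
   0 |   3 | abedefdfacbdffffeacdbb
   1 |  11 | acbdffffeacdbb
   2 |  20 | acdbb
   3 |  24 | b
   4 |  23 | bb
   5 |  13 | bdffffeacdbb
   6 |   1 | beabedefdfacbdffffeacdbb
   7 |   4 | bedefdfacbdffffeacdbb
   8 |  12 | cbdffffeacdbb
   9 |  21 | cdbb
  10 |  22 | dbb
  11 |   0 | dbeabedefdfacbdffffeacdbb
  12 |   6 | defdfacbdffffeacdbb
  13 |   9 | dfacbdffffeacdbb
  14 |  14 | dffffeacdbb
  15 |   2 | eabedefdfacbdffffeacdbb
  16 |  19 | eacdbb
  17 |   5 | edefdfacbdffffeacdbb
  18 |   7 | efdfacbdffffeacdbb
  19 |  10 | facbdffffeacdbb
  20 |   8 | fdfacbdffffeacdbb
  21 |  18 | feacdbb
  22 |  17 | ffeacdbb
  23 |  16 | fffeacdbb
  24 |  15 | ffffeacdbb

SA = [3, 11, 20, 24, 23, 13, 1, 4, 12, 21, 22, 0, 6, 9, 14, 2, 19, 5, 7, 10, 8, 18, 17, 16, 15]
[i] adj suffixes → lcp
  [1] 3/11 → 1 ('a')
  [2] 11/20 → 2 ('ac')
  [3] 20/24 → 0 ('')
  [4] 24/23 → 1 ('b')
  [5] 23/13 → 1 ('b')
  [6] 13/1 → 1 ('b')
  [7] 1/4 → 2 ('be')
  [8] 4/12 → 0 ('')
  [9] 12/21 → 1 ('c')
  [10] 21/22 → 0 ('')
  [11] 22/0 → 2 ('db')
  [12] 0/6 → 1 ('d')
  [13] 6/9 → 1 ('d')
  [14] 9/14 → 2 ('df')
  [15] 14/2 → 0 ('')
  [16] 2/19 → 2 ('ea')
  [17] 19/5 → 1 ('e')
  [18] 5/7 → 1 ('e')
  [19] 7/10 → 0 ('')
  [20] 10/8 → 1 ('f')
  [21] 8/18 → 1 ('f')
  [22] 18/17 → 1 ('f')
  [23] 17/16 → 2 ('ff')
  [24] 16/15 → 3 ('fff')

n(n+1)/2 = 25·26/2 = 325
Σ LCP = 0 + 1 + 2 + 0 + 1 + 1 + 1 + 2 + 0 + 1 + 0 + 2 + 1 + 1 + 2 + 0 + 2 + 1 + 1 + 0 + 1 + 1 + 1 + 2 + 3 = 27
distinct = 325 − 27 = 298

298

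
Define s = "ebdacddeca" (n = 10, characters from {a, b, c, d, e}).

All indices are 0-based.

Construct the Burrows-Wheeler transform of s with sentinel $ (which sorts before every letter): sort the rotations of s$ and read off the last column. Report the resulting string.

acdeeabcd$d

rank  rotation     last
    0  $ebdacddeca  a
    1  a$ebdacddec  c
    2  acddeca$ebd  d
    3  bdacddeca$e  e
    4  ca$ebdacdde  e
    5  cddeca$ebda  a
    6  dacddeca$eb  b
    7  ddeca$ebdac  c
    8  deca$ebdacd  d
    9  ebdacddeca$  $
   10  eca$ebdacdd  d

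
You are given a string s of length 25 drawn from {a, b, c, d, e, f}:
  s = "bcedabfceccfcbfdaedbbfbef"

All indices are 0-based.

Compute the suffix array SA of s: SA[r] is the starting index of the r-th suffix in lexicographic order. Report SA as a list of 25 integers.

[4, 16, 19, 0, 22, 20, 5, 13, 12, 9, 7, 1, 10, 3, 15, 18, 8, 2, 17, 23, 24, 21, 11, 6, 14]

sorted suffixes:
  #0 SA[0]=4  'abfceccfcbfdaedbbfbef'
  #1 SA[1]=16  'aedbbfbef'
  #2 SA[2]=19  'bbfbef'
  #3 SA[3]=0  'bcedabfceccfcbfdaedbbfbef'
  #4 SA[4]=22  'bef'
  #5 SA[5]=20  'bfbef'
  #6 SA[6]=5  'bfceccfcbfdaedbbfbef'
  #7 SA[7]=13  'bfdaedbbfbef'
  #8 SA[8]=12  'cbfdaedbbfbef'
  #9 SA[9]=9  'ccfcbfdaedbbfbef'
  #10 SA[10]=7  'ceccfcbfdaedbbfbef'
  #11 SA[11]=1  'cedabfceccfcbfdaedbbfbef'
  #12 SA[12]=10  'cfcbfdaedbbfbef'
  #13 SA[13]=3  'dabfceccfcbfdaedbbfbef'
  #14 SA[14]=15  'daedbbfbef'
  #15 SA[15]=18  'dbbfbef'
  #16 SA[16]=8  'eccfcbfdaedbbfbef'
  #17 SA[17]=2  'edabfceccfcbfdaedbbfbef'
  #18 SA[18]=17  'edbbfbef'
  #19 SA[19]=23  'ef'
  #20 SA[20]=24  'f'
  #21 SA[21]=21  'fbef'
  #22 SA[22]=11  'fcbfdaedbbfbef'
  #23 SA[23]=6  'fceccfcbfdaedbbfbef'
  #24 SA[24]=14  'fdaedbbfbef'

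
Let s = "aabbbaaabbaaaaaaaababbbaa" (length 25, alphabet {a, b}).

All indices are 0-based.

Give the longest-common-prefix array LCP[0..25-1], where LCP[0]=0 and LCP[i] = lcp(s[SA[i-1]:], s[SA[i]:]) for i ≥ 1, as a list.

[0, 1, 2, 7, 6, 5, 4, 3, 4, 2, 3, 4, 1, 2, 3, 6, 0, 3, 4, 2, 1, 4, 5, 2, 5]

rank | idx | suffix
   0 |  24 | a
   1 |  23 | aa
   2 |  10 | aaaaaaaababbbaa
   3 |  11 | aaaaaaababbbaa
   4 |  12 | aaaaaababbbaa
   5 |  13 | aaaaababbbaa
   6 |  14 | aaaababbbaa
   7 |  15 | aaababbbaa
   8 |   5 | aaabbaaaaaaaababbbaa
   9 |  16 | aababbbaa
  10 |   6 | aabbaaaaaaaababbbaa
  11 |   0 | aabbbaaabbaaaaaaaababbbaa
  12 |  17 | ababbbaa
  13 |   7 | abbaaaaaaaababbbaa
  14 |  19 | abbbaa
  15 |   1 | abbbaaabbaaaaaaaababbbaa
  16 |  22 | baa
  17 |   9 | baaaaaaaababbbaa
  18 |   4 | baaabbaaaaaaaababbbaa
  19 |  18 | babbbaa
  20 |  21 | bbaa
  21 |   8 | bbaaaaaaaababbbaa
  22 |   3 | bbaaabbaaaaaaaababbbaa
  23 |  20 | bbbaa
  24 |   2 | bbbaaabbaaaaaaaababbbaa

SA = [24, 23, 10, 11, 12, 13, 14, 15, 5, 16, 6, 0, 17, 7, 19, 1, 22, 9, 4, 18, 21, 8, 3, 20, 2]
rank  pair      lcp
   1  s[24:],s[23:]  1  'a'
   2  s[23:],s[10:]  2  'aa'
   3  s[10:],s[11:]  7  'aaaaaaa'
   4  s[11:],s[12:]  6  'aaaaaa'
   5  s[12:],s[13:]  5  'aaaaa'
   6  s[13:],s[14:]  4  'aaaa'
   7  s[14:],s[15:]  3  'aaa'
   8  s[15:],s[5:]  4  'aaab'
   9  s[5:],s[16:]  2  'aa'
  10  s[16:],s[6:]  3  'aab'
  11  s[6:],s[0:]  4  'aabb'
  12  s[0:],s[17:]  1  'a'
  13  s[17:],s[7:]  2  'ab'
  14  s[7:],s[19:]  3  'abb'
  15  s[19:],s[1:]  6  'abbbaa'
  16  s[1:],s[22:]  0  ''
  17  s[22:],s[9:]  3  'baa'
  18  s[9:],s[4:]  4  'baaa'
  19  s[4:],s[18:]  2  'ba'
  20  s[18:],s[21:]  1  'b'
  21  s[21:],s[8:]  4  'bbaa'
  22  s[8:],s[3:]  5  'bbaaa'
  23  s[3:],s[20:]  2  'bb'
  24  s[20:],s[2:]  5  'bbbaa'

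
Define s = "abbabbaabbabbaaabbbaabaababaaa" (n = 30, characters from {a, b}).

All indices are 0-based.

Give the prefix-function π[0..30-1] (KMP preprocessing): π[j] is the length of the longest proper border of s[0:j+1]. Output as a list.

[0, 0, 0, 1, 2, 3, 4, 1, 2, 3, 4, 5, 6, 7, 8, 1, 2, 3, 0, 1, 1, 2, 1, 1, 2, 1, 2, 1, 1, 1]

π[0] = 0
j=1 s[j]='b': π[1]=0 (border '')
j=2 s[j]='b': π[2]=0 (border '')
j=3 s[j]='a': π[3]=1 (border 'a')
j=4 s[j]='b': π[4]=2 (border 'ab')
j=5 s[j]='b': π[5]=3 (border 'abb')
j=6 s[j]='a': π[6]=4 (border 'abba')
j=7 s[j]='a': k: 4→1→0; π[7]=1 (border 'a')
j=8 s[j]='b': π[8]=2 (border 'ab')
j=9 s[j]='b': π[9]=3 (border 'abb')
j=10 s[j]='a': π[10]=4 (border 'abba')
j=11 s[j]='b': π[11]=5 (border 'abbab')
j=12 s[j]='b': π[12]=6 (border 'abbabb')
j=13 s[j]='a': π[13]=7 (border 'abbabba')
j=14 s[j]='a': π[14]=8 (border 'abbabbaa')
j=15 s[j]='a': k: 8→1→0; π[15]=1 (border 'a')
j=16 s[j]='b': π[16]=2 (border 'ab')
j=17 s[j]='b': π[17]=3 (border 'abb')
j=18 s[j]='b': k: 3→0; π[18]=0 (border '')
j=19 s[j]='a': π[19]=1 (border 'a')
j=20 s[j]='a': k: 1→0; π[20]=1 (border 'a')
j=21 s[j]='b': π[21]=2 (border 'ab')
j=22 s[j]='a': k: 2→0; π[22]=1 (border 'a')
j=23 s[j]='a': k: 1→0; π[23]=1 (border 'a')
j=24 s[j]='b': π[24]=2 (border 'ab')
j=25 s[j]='a': k: 2→0; π[25]=1 (border 'a')
j=26 s[j]='b': π[26]=2 (border 'ab')
j=27 s[j]='a': k: 2→0; π[27]=1 (border 'a')
j=28 s[j]='a': k: 1→0; π[28]=1 (border 'a')
j=29 s[j]='a': k: 1→0; π[29]=1 (border 'a')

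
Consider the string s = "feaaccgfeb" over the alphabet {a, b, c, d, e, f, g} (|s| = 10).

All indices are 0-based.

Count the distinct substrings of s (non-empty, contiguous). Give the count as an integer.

50

rank→(start, suffix):
  0 → (2, 'aaccgfeb')
  1 → (3, 'accgfeb')
  2 → (9, 'b')
  3 → (4, 'ccgfeb')
  4 → (5, 'cgfeb')
  5 → (1, 'eaaccgfeb')
  6 → (8, 'eb')
  7 → (0, 'feaaccgfeb')
  8 → (7, 'feb')
  9 → (6, 'gfeb')

SA = [2, 3, 9, 4, 5, 1, 8, 0, 7, 6]
[i] adj suffixes → lcp
  [1] 2/3 → 1 ('a')
  [2] 3/9 → 0 ('')
  [3] 9/4 → 0 ('')
  [4] 4/5 → 1 ('c')
  [5] 5/1 → 0 ('')
  [6] 1/8 → 1 ('e')
  [7] 8/0 → 0 ('')
  [8] 0/7 → 2 ('fe')
  [9] 7/6 → 0 ('')

n(n+1)/2 = 10·11/2 = 55
Σ LCP = 0 + 1 + 0 + 0 + 1 + 0 + 1 + 0 + 2 + 0 = 5
distinct = 55 − 5 = 50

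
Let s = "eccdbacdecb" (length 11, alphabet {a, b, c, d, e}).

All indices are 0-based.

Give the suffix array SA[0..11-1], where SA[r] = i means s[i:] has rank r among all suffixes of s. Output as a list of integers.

rank→(start, suffix):
  0 → (5, 'acdecb')
  1 → (10, 'b')
  2 → (4, 'bacdecb')
  3 → (9, 'cb')
  4 → (1, 'ccdbacdecb')
  5 → (2, 'cdbacdecb')
  6 → (6, 'cdecb')
  7 → (3, 'dbacdecb')
  8 → (7, 'decb')
  9 → (8, 'ecb')
  10 → (0, 'eccdbacdecb')

[5, 10, 4, 9, 1, 2, 6, 3, 7, 8, 0]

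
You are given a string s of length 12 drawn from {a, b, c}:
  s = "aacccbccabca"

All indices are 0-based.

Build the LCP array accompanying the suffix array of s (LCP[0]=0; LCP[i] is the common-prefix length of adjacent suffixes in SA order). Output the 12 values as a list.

rank | idx | suffix
   0 |  11 | a
   1 |   0 | aacccbccabca
   2 |   8 | abca
   3 |   1 | acccbccabca
   4 |   9 | bca
   5 |   5 | bccabca
   6 |  10 | ca
   7 |   7 | cabca
   8 |   4 | cbccabca
   9 |   6 | ccabca
  10 |   3 | ccbccabca
  11 |   2 | cccbccabca

SA = [11, 0, 8, 1, 9, 5, 10, 7, 4, 6, 3, 2]
rank  pair      lcp
   1  s[11:],s[0:]  1  'a'
   2  s[0:],s[8:]  1  'a'
   3  s[8:],s[1:]  1  'a'
   4  s[1:],s[9:]  0  ''
   5  s[9:],s[5:]  2  'bc'
   6  s[5:],s[10:]  0  ''
   7  s[10:],s[7:]  2  'ca'
   8  s[7:],s[4:]  1  'c'
   9  s[4:],s[6:]  1  'c'
  10  s[6:],s[3:]  2  'cc'
  11  s[3:],s[2:]  2  'cc'

[0, 1, 1, 1, 0, 2, 0, 2, 1, 1, 2, 2]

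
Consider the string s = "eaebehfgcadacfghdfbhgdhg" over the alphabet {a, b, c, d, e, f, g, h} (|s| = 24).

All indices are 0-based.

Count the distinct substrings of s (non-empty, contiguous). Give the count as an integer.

sorted suffixes:
  #0 SA[0]=11  'acfghdfbhgdhg'
  #1 SA[1]=9  'adacfghdfbhgdhg'
  #2 SA[2]=1  'aebehfgcadacfghdfbhgdhg'
  #3 SA[3]=3  'behfgcadacfghdfbhgdhg'
  #4 SA[4]=18  'bhgdhg'
  #5 SA[5]=8  'cadacfghdfbhgdhg'
  #6 SA[6]=12  'cfghdfbhgdhg'
  #7 SA[7]=10  'dacfghdfbhgdhg'
  #8 SA[8]=16  'dfbhgdhg'
  #9 SA[9]=21  'dhg'
  #10 SA[10]=0  'eaebehfgcadacfghdfbhgdhg'
  #11 SA[11]=2  'ebehfgcadacfghdfbhgdhg'
  #12 SA[12]=4  'ehfgcadacfghdfbhgdhg'
  #13 SA[13]=17  'fbhgdhg'
  #14 SA[14]=6  'fgcadacfghdfbhgdhg'
  #15 SA[15]=13  'fghdfbhgdhg'
  #16 SA[16]=23  'g'
  #17 SA[17]=7  'gcadacfghdfbhgdhg'
  #18 SA[18]=20  'gdhg'
  #19 SA[19]=14  'ghdfbhgdhg'
  #20 SA[20]=15  'hdfbhgdhg'
  #21 SA[21]=5  'hfgcadacfghdfbhgdhg'
  #22 SA[22]=22  'hg'
  #23 SA[23]=19  'hgdhg'

SA = [11, 9, 1, 3, 18, 8, 12, 10, 16, 21, 0, 2, 4, 17, 6, 13, 23, 7, 20, 14, 15, 5, 22, 19]
[i] adj suffixes → lcp
  [1] 11/9 → 1 ('a')
  [2] 9/1 → 1 ('a')
  [3] 1/3 → 0 ('')
  [4] 3/18 → 1 ('b')
  [5] 18/8 → 0 ('')
  [6] 8/12 → 1 ('c')
  [7] 12/10 → 0 ('')
  [8] 10/16 → 1 ('d')
  [9] 16/21 → 1 ('d')
  [10] 21/0 → 0 ('')
  [11] 0/2 → 1 ('e')
  [12] 2/4 → 1 ('e')
  [13] 4/17 → 0 ('')
  [14] 17/6 → 1 ('f')
  [15] 6/13 → 2 ('fg')
  [16] 13/23 → 0 ('')
  [17] 23/7 → 1 ('g')
  [18] 7/20 → 1 ('g')
  [19] 20/14 → 1 ('g')
  [20] 14/15 → 0 ('')
  [21] 15/5 → 1 ('h')
  [22] 5/22 → 1 ('h')
  [23] 22/19 → 2 ('hg')

n(n+1)/2 = 24·25/2 = 300
Σ LCP = 0 + 1 + 1 + 0 + 1 + 0 + 1 + 0 + 1 + 1 + 0 + 1 + 1 + 0 + 1 + 2 + 0 + 1 + 1 + 1 + 0 + 1 + 1 + 2 = 18
distinct = 300 − 18 = 282

282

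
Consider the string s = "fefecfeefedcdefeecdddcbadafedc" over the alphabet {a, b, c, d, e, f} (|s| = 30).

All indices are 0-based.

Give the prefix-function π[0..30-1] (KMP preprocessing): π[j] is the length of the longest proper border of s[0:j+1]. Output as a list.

π[0] = 0
j=1 s[j]='e': π[1]=0 (border '')
j=2 s[j]='f': π[2]=1 (border 'f')
j=3 s[j]='e': π[3]=2 (border 'fe')
j=4 s[j]='c': k: 2→0; π[4]=0 (border '')
j=5 s[j]='f': π[5]=1 (border 'f')
j=6 s[j]='e': π[6]=2 (border 'fe')
j=7 s[j]='e': k: 2→0; π[7]=0 (border '')
j=8 s[j]='f': π[8]=1 (border 'f')
j=9 s[j]='e': π[9]=2 (border 'fe')
j=10 s[j]='d': k: 2→0; π[10]=0 (border '')
j=11 s[j]='c': π[11]=0 (border '')
j=12 s[j]='d': π[12]=0 (border '')
j=13 s[j]='e': π[13]=0 (border '')
j=14 s[j]='f': π[14]=1 (border 'f')
j=15 s[j]='e': π[15]=2 (border 'fe')
j=16 s[j]='e': k: 2→0; π[16]=0 (border '')
j=17 s[j]='c': π[17]=0 (border '')
j=18 s[j]='d': π[18]=0 (border '')
j=19 s[j]='d': π[19]=0 (border '')
j=20 s[j]='d': π[20]=0 (border '')
j=21 s[j]='c': π[21]=0 (border '')
j=22 s[j]='b': π[22]=0 (border '')
j=23 s[j]='a': π[23]=0 (border '')
j=24 s[j]='d': π[24]=0 (border '')
j=25 s[j]='a': π[25]=0 (border '')
j=26 s[j]='f': π[26]=1 (border 'f')
j=27 s[j]='e': π[27]=2 (border 'fe')
j=28 s[j]='d': k: 2→0; π[28]=0 (border '')
j=29 s[j]='c': π[29]=0 (border '')

[0, 0, 1, 2, 0, 1, 2, 0, 1, 2, 0, 0, 0, 0, 1, 2, 0, 0, 0, 0, 0, 0, 0, 0, 0, 0, 1, 2, 0, 0]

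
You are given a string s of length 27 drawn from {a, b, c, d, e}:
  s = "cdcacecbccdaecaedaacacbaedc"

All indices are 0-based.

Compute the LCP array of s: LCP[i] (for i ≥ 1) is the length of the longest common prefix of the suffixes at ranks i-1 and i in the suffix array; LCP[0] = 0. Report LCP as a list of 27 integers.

sorted suffixes:
  #0 SA[0]=17  'aacacbaedc'
  #1 SA[1]=18  'acacbaedc'
  #2 SA[2]=20  'acbaedc'
  #3 SA[3]=3  'acecbccdaecaedaacacbaedc'
  #4 SA[4]=11  'aecaedaacacbaedc'
  #5 SA[5]=14  'aedaacacbaedc'
  #6 SA[6]=23  'aedc'
  #7 SA[7]=22  'baedc'
  #8 SA[8]=7  'bccdaecaedaacacbaedc'
  #9 SA[9]=26  'c'
  #10 SA[10]=19  'cacbaedc'
  #11 SA[11]=2  'cacecbccdaecaedaacacbaedc'
  #12 SA[12]=13  'caedaacacbaedc'
  #13 SA[13]=21  'cbaedc'
  #14 SA[14]=6  'cbccdaecaedaacacbaedc'
  #15 SA[15]=8  'ccdaecaedaacacbaedc'
  #16 SA[16]=9  'cdaecaedaacacbaedc'
  #17 SA[17]=0  'cdcacecbccdaecaedaacacbaedc'
  #18 SA[18]=4  'cecbccdaecaedaacacbaedc'
  #19 SA[19]=16  'daacacbaedc'
  #20 SA[20]=10  'daecaedaacacbaedc'
  #21 SA[21]=25  'dc'
  #22 SA[22]=1  'dcacecbccdaecaedaacacbaedc'
  #23 SA[23]=12  'ecaedaacacbaedc'
  #24 SA[24]=5  'ecbccdaecaedaacacbaedc'
  #25 SA[25]=15  'edaacacbaedc'
  #26 SA[26]=24  'edc'

SA = [17, 18, 20, 3, 11, 14, 23, 22, 7, 26, 19, 2, 13, 21, 6, 8, 9, 0, 4, 16, 10, 25, 1, 12, 5, 15, 24]
rank  pair      lcp
   1  s[17:],s[18:]  1  'a'
   2  s[18:],s[20:]  2  'ac'
   3  s[20:],s[3:]  2  'ac'
   4  s[3:],s[11:]  1  'a'
   5  s[11:],s[14:]  2  'ae'
   6  s[14:],s[23:]  3  'aed'
   7  s[23:],s[22:]  0  ''
   8  s[22:],s[7:]  1  'b'
   9  s[7:],s[26:]  0  ''
  10  s[26:],s[19:]  1  'c'
  11  s[19:],s[2:]  3  'cac'
  12  s[2:],s[13:]  2  'ca'
  13  s[13:],s[21:]  1  'c'
  14  s[21:],s[6:]  2  'cb'
  15  s[6:],s[8:]  1  'c'
  16  s[8:],s[9:]  1  'c'
  17  s[9:],s[0:]  2  'cd'
  18  s[0:],s[4:]  1  'c'
  19  s[4:],s[16:]  0  ''
  20  s[16:],s[10:]  2  'da'
  21  s[10:],s[25:]  1  'd'
  22  s[25:],s[1:]  2  'dc'
  23  s[1:],s[12:]  0  ''
  24  s[12:],s[5:]  2  'ec'
  25  s[5:],s[15:]  1  'e'
  26  s[15:],s[24:]  2  'ed'

[0, 1, 2, 2, 1, 2, 3, 0, 1, 0, 1, 3, 2, 1, 2, 1, 1, 2, 1, 0, 2, 1, 2, 0, 2, 1, 2]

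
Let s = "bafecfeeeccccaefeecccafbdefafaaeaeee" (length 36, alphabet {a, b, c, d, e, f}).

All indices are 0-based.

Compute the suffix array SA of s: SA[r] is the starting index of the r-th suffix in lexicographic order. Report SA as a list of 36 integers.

rank→(start, suffix):
  0 → (29, 'aaeaeee')
  1 → (30, 'aeaeee')
  2 → (32, 'aeee')
  3 → (13, 'aefeecccafbdefafaaeaeee')
  4 → (27, 'afaaeaeee')
  5 → (21, 'afbdefafaaeaeee')
  6 → (1, 'afecfeeeccccaefeecccafbdefafaaeaeee')
  7 → (0, 'bafecfeeeccccaefeecccafbdefafaaeaeee')
  8 → (23, 'bdefafaaeaeee')
  9 → (12, 'caefeecccafbdefafaaeaeee')
  10 → (20, 'cafbdefafaaeaeee')
  11 → (11, 'ccaefeecccafbdefafaaeaeee')
  12 → (19, 'ccafbdefafaaeaeee')
  13 → (10, 'cccaefeecccafbdefafaaeaeee')
  14 → (18, 'cccafbdefafaaeaeee')
  15 → (9, 'ccccaefeecccafbdefafaaeaeee')
  16 → (4, 'cfeeeccccaefeecccafbdefafaaeaeee')
  17 → (24, 'defafaaeaeee')
  18 → (35, 'e')
  19 → (31, 'eaeee')
  20 → (17, 'ecccafbdefafaaeaeee')
  21 → (8, 'eccccaefeecccafbdefafaaeaeee')
  22 → (3, 'ecfeeeccccaefeecccafbdefafaaeaeee')
  23 → (34, 'ee')
  24 → (16, 'eecccafbdefafaaeaeee')
  25 → (7, 'eeccccaefeecccafbdefafaaeaeee')
  26 → (33, 'eee')
  27 → (6, 'eeeccccaefeecccafbdefafaaeaeee')
  28 → (25, 'efafaaeaeee')
  29 → (14, 'efeecccafbdefafaaeaeee')
  30 → (28, 'faaeaeee')
  31 → (26, 'fafaaeaeee')
  32 → (22, 'fbdefafaaeaeee')
  33 → (2, 'fecfeeeccccaefeecccafbdefafaaeaeee')
  34 → (15, 'feecccafbdefafaaeaeee')
  35 → (5, 'feeeccccaefeecccafbdefafaaeaeee')

[29, 30, 32, 13, 27, 21, 1, 0, 23, 12, 20, 11, 19, 10, 18, 9, 4, 24, 35, 31, 17, 8, 3, 34, 16, 7, 33, 6, 25, 14, 28, 26, 22, 2, 15, 5]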